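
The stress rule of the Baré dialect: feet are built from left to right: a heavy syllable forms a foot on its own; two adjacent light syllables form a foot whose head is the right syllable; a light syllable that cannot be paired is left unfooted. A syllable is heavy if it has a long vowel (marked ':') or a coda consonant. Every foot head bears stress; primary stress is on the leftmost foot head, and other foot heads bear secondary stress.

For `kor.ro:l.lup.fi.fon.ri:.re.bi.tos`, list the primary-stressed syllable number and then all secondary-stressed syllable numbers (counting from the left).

Weights: 1 kor H, 2 ro:l H, 3 lup H, 4 fi L, 5 fon H, 6 ri: H, 7 re L, 8 bi L, 9 tos H.
Parse left to right (heavy = foot alone; LL = one foot; stranded L unfooted): (ˈkor) (ˈro:l) (ˈlup) fi (ˈfon) (ˈri:) (re.ˈbi) (ˈtos).
Foot heads: 1, 2, 3, 5, 6, 8, 9.
Primary stress on the leftmost head = syllable 1.
Secondary stress on 2, 3, 5, 6, 8, 9: ˈkor.ˌro:l.ˌlup.fi.ˌfon.ˌri:.re.ˌbi.ˌtos.

primary 1, secondary 2, 3, 5, 6, 8, 9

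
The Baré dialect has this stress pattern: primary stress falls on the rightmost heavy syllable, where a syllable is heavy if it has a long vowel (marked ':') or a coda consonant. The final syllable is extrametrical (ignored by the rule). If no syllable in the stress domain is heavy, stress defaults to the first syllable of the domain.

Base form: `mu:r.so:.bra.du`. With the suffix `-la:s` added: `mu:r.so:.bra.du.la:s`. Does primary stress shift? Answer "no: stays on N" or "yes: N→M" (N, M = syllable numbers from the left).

Base `mu:r.so:.bra.du` (4 syllables):
  The final syllable (4, du) is extrametrical; the stress domain is syllables 1–3.
  Weights: 1 mu:r H, 2 so: H, 3 bra L.
  Heavy syllables in the domain: 1, 2. The rightmost is syllable 2 (so:).
  → primary stress on syllable 2.
Suffixed `mu:r.so:.bra.du.la:s` (5 syllables):
  The final syllable (5, la:s) is extrametrical; the stress domain is syllables 1–4.
  Weights: 1 mu:r H, 2 so: H, 3 bra L, 4 du L.
  Heavy syllables in the domain: 1, 2. The rightmost is syllable 2 (so:).
  → primary stress on syllable 2.

no: stays on 2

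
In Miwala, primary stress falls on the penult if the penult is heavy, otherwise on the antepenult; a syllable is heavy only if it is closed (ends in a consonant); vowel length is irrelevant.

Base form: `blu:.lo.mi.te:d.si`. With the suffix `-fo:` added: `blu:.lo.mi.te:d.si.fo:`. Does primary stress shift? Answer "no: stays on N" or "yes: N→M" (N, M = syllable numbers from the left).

no: stays on 4

Base `blu:.lo.mi.te:d.si` (5 syllables):
  Weights: 3 mi L, 4 te:d H, 5 si L.
  The penult (syllable 4, te:d) is heavy, so it takes stress.
  → primary stress on syllable 4.
Suffixed `blu:.lo.mi.te:d.si.fo:` (6 syllables):
  Weights: 4 te:d H, 5 si L, 6 fo: L.
  The penult (syllable 5, si) is light, so stress falls on the antepenult (syllable 4, te:d).
  → primary stress on syllable 4.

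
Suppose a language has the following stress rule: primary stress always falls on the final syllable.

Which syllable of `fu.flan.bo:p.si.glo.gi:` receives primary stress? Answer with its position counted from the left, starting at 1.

The word has 6 syllables; the final syllable is syllable 6 (gi:).
Primary stress: syllable 6 → fu.flan.bo:p.si.glo.ˈgi:.

6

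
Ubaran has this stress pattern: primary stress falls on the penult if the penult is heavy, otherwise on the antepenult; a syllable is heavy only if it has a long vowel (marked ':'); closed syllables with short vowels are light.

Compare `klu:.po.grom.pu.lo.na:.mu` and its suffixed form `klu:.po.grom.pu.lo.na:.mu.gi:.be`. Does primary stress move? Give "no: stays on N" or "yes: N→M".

Base `klu:.po.grom.pu.lo.na:.mu` (7 syllables):
  Weights: 5 lo L, 6 na: H, 7 mu L.
  The penult (syllable 6, na:) is heavy, so it takes stress.
  → primary stress on syllable 6.
Suffixed `klu:.po.grom.pu.lo.na:.mu.gi:.be` (9 syllables):
  Weights: 7 mu L, 8 gi: H, 9 be L.
  The penult (syllable 8, gi:) is heavy, so it takes stress.
  → primary stress on syllable 8.

yes: 6→8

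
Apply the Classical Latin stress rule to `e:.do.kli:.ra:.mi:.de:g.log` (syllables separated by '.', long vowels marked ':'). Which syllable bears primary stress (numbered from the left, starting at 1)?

6

Classical Latin: stress the penult if heavy (long vowel or closed), else the antepenult.
Weights: 5 mi: H, 6 de:g H, 7 log H.
The penult (syllable 6, de:g) is heavy, so it takes stress.
Stress on syllable 6: e:.do.kli:.ra:.mi:.ˈde:g.log.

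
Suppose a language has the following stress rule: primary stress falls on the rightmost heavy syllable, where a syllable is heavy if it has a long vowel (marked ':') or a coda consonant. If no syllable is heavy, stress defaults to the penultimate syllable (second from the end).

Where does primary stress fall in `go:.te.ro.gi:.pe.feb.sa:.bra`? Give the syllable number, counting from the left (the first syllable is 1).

Weights: 1 go: H, 2 te L, 3 ro L, 4 gi: H, 5 pe L, 6 feb H, 7 sa: H, 8 bra L.
Heavy syllables in the domain: 1, 4, 6, 7. The rightmost is syllable 7 (sa:).
Primary stress: syllable 7 → go:.te.ro.gi:.pe.feb.ˈsa:.bra.

7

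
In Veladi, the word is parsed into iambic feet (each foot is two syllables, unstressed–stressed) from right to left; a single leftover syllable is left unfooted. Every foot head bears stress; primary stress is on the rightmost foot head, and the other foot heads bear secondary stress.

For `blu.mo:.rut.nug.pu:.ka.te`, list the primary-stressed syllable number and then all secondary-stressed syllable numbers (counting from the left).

Parse right to left into iambic (σˈσ) feet: blu (mo:.ˈrut) (nug.ˈpu:) (ka.ˈte). Syllable 1 is left unfooted.
Foot heads (stressed positions): 3, 5, 7.
End Rule Rightmost: primary stress on the rightmost head = syllable 7.
Secondary stress on 3, 5: blu.mo:.ˌrut.nug.ˌpu:.ka.ˈte.

primary 7, secondary 3, 5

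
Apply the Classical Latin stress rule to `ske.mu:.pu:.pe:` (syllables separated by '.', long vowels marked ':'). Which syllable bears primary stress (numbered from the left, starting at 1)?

Classical Latin: stress the penult if heavy (long vowel or closed), else the antepenult.
Weights: 2 mu: H, 3 pu: H, 4 pe: H.
The penult (syllable 3, pu:) is heavy, so it takes stress.
Stress on syllable 3: ske.mu:.ˈpu:.pe:.

3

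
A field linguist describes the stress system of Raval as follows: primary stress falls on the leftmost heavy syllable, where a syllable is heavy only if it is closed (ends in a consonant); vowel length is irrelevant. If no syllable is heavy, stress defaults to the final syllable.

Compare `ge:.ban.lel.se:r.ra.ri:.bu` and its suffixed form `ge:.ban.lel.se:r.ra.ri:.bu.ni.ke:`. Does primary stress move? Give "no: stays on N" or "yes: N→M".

Base `ge:.ban.lel.se:r.ra.ri:.bu` (7 syllables):
  Weights: 1 ge: L, 2 ban H, 3 lel H, 4 se:r H, 5 ra L, 6 ri: L, 7 bu L.
  Heavy syllables in the domain: 2, 3, 4. The leftmost is syllable 2 (ban).
  → primary stress on syllable 2.
Suffixed `ge:.ban.lel.se:r.ra.ri:.bu.ni.ke:` (9 syllables):
  Weights: 1 ge: L, 2 ban H, 3 lel H, 4 se:r H, 5 ra L, 6 ri: L, 7 bu L, 8 ni L, 9 ke: L.
  Heavy syllables in the domain: 2, 3, 4. The leftmost is syllable 2 (ban).
  → primary stress on syllable 2.

no: stays on 2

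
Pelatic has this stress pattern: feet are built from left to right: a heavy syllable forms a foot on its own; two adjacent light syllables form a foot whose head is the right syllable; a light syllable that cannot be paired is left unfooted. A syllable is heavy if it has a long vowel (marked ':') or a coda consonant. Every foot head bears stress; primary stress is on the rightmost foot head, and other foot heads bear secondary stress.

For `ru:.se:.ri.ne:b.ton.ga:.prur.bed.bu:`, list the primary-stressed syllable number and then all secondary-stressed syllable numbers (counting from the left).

primary 9, secondary 1, 2, 4, 5, 6, 7, 8

Weights: 1 ru: H, 2 se: H, 3 ri L, 4 ne:b H, 5 ton H, 6 ga: H, 7 prur H, 8 bed H, 9 bu: H.
Parse left to right (heavy = foot alone; LL = one foot; stranded L unfooted): (ˈru:) (ˈse:) ri (ˈne:b) (ˈton) (ˈga:) (ˈprur) (ˈbed) (ˈbu:).
Foot heads: 1, 2, 4, 5, 6, 7, 8, 9.
Primary stress on the rightmost head = syllable 9.
Secondary stress on 1, 2, 4, 5, 6, 7, 8: ˌru:.ˌse:.ri.ˌne:b.ˌton.ˌga:.ˌprur.ˌbed.ˈbu:.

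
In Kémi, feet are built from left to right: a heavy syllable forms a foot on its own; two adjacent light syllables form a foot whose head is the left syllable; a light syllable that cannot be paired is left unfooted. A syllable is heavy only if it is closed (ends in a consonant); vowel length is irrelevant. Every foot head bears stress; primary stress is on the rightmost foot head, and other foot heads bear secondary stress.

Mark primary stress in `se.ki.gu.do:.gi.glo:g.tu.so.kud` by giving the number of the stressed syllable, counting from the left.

Weights: 1 se L, 2 ki L, 3 gu L, 4 do: L, 5 gi L, 6 glo:g H, 7 tu L, 8 so L, 9 kud H.
Parse left to right (heavy = foot alone; LL = one foot; stranded L unfooted): (ˈse.ki) (ˈgu.do:) gi (ˈglo:g) (ˈtu.so) (ˈkud).
Foot heads: 1, 3, 6, 7, 9.
Primary stress on the rightmost head = syllable 9.
Primary stress: syllable 9 → se.ki.gu.do:.gi.glo:g.tu.so.ˈkud.

9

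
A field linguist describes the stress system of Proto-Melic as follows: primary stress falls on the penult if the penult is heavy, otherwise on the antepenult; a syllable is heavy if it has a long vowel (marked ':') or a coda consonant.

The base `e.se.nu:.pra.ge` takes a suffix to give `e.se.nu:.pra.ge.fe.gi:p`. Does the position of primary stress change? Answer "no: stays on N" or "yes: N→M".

Base `e.se.nu:.pra.ge` (5 syllables):
  Weights: 3 nu: H, 4 pra L, 5 ge L.
  The penult (syllable 4, pra) is light, so stress falls on the antepenult (syllable 3, nu:).
  → primary stress on syllable 3.
Suffixed `e.se.nu:.pra.ge.fe.gi:p` (7 syllables):
  Weights: 5 ge L, 6 fe L, 7 gi:p H.
  The penult (syllable 6, fe) is light, so stress falls on the antepenult (syllable 5, ge).
  → primary stress on syllable 5.

yes: 3→5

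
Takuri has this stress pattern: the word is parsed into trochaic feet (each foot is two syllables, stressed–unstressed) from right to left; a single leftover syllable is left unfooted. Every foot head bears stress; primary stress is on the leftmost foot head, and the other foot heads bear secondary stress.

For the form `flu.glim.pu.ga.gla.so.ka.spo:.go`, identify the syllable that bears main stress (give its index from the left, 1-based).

2

Parse right to left into trochaic (ˈσσ) feet: flu (ˈglim.pu) (ˈga.gla) (ˈso.ka) (ˈspo:.go). Syllable 1 is left unfooted.
Foot heads (stressed positions): 2, 4, 6, 8.
End Rule Leftmost: primary stress on the leftmost head = syllable 2.
Primary stress: syllable 2 → flu.ˈglim.pu.ga.gla.so.ka.spo:.go.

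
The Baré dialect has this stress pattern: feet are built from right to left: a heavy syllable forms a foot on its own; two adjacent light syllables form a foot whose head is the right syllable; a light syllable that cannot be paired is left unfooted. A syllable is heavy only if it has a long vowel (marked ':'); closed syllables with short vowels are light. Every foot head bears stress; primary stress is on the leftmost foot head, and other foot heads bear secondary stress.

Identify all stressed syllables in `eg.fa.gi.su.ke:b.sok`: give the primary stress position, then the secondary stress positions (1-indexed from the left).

Weights: 1 eg L, 2 fa L, 3 gi L, 4 su L, 5 ke:b H, 6 sok L.
Parse right to left (heavy = foot alone; LL = one foot; stranded L unfooted): (eg.ˈfa) (gi.ˈsu) (ˈke:b) sok.
Foot heads: 2, 4, 5.
Primary stress on the leftmost head = syllable 2.
Secondary stress on 4, 5: eg.ˈfa.gi.ˌsu.ˌke:b.sok.

primary 2, secondary 4, 5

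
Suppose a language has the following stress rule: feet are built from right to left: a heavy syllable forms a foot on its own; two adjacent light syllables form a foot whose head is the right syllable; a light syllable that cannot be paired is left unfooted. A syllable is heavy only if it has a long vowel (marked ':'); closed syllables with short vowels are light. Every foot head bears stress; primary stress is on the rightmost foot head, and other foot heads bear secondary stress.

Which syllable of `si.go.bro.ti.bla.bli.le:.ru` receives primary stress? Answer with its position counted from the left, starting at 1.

7

Weights: 1 si L, 2 go L, 3 bro L, 4 ti L, 5 bla L, 6 bli L, 7 le: H, 8 ru L.
Parse right to left (heavy = foot alone; LL = one foot; stranded L unfooted): (si.ˈgo) (bro.ˈti) (bla.ˈbli) (ˈle:) ru.
Foot heads: 2, 4, 6, 7.
Primary stress on the rightmost head = syllable 7.
Primary stress: syllable 7 → si.go.bro.ti.bla.bli.ˈle:.ru.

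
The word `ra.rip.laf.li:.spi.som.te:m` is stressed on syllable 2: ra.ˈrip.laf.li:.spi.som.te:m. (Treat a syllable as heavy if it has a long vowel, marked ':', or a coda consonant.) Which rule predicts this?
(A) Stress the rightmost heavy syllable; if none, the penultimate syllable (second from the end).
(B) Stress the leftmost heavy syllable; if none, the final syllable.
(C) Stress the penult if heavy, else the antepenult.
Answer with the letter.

B

Rule A → syllable 7 (observed: 2).
Rule B → syllable 2 ✓.
Rule C → syllable 6 (observed: 2).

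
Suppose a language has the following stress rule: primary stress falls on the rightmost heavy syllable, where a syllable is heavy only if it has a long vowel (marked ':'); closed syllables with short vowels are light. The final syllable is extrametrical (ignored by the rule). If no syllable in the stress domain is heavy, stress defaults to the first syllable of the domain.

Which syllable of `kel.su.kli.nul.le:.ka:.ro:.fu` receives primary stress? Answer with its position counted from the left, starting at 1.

7

The final syllable (8, fu) is extrametrical; the stress domain is syllables 1–7.
Weights: 1 kel L, 2 su L, 3 kli L, 4 nul L, 5 le: H, 6 ka: H, 7 ro: H.
Heavy syllables in the domain: 5, 6, 7. The rightmost is syllable 7 (ro:).
Primary stress: syllable 7 → kel.su.kli.nul.le:.ka:.ˈro:.fu.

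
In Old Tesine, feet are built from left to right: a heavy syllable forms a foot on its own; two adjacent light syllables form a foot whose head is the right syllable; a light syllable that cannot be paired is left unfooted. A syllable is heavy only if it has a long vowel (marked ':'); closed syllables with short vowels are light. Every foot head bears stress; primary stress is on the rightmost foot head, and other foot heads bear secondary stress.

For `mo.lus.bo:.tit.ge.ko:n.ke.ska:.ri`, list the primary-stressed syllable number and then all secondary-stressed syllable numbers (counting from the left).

primary 8, secondary 2, 3, 5, 6

Weights: 1 mo L, 2 lus L, 3 bo: H, 4 tit L, 5 ge L, 6 ko:n H, 7 ke L, 8 ska: H, 9 ri L.
Parse left to right (heavy = foot alone; LL = one foot; stranded L unfooted): (mo.ˈlus) (ˈbo:) (tit.ˈge) (ˈko:n) ke (ˈska:) ri.
Foot heads: 2, 3, 5, 6, 8.
Primary stress on the rightmost head = syllable 8.
Secondary stress on 2, 3, 5, 6: mo.ˌlus.ˌbo:.tit.ˌge.ˌko:n.ke.ˈska:.ri.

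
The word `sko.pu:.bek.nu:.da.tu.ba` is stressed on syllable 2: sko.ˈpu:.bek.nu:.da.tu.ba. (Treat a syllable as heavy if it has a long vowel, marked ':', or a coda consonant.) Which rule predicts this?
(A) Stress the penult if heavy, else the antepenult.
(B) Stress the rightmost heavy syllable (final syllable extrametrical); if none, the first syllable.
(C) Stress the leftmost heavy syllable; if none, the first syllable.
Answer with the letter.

C

Rule A → syllable 5 (observed: 2).
Rule B → syllable 4 (observed: 2).
Rule C → syllable 2 ✓.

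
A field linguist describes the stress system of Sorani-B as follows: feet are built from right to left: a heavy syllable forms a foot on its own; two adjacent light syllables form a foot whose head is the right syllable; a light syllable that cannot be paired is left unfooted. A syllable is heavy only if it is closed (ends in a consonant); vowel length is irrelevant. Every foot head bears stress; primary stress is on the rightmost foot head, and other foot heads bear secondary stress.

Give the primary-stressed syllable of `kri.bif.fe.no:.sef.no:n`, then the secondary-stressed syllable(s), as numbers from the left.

primary 6, secondary 2, 4, 5

Weights: 1 kri L, 2 bif H, 3 fe L, 4 no: L, 5 sef H, 6 no:n H.
Parse right to left (heavy = foot alone; LL = one foot; stranded L unfooted): kri (ˈbif) (fe.ˈno:) (ˈsef) (ˈno:n).
Foot heads: 2, 4, 5, 6.
Primary stress on the rightmost head = syllable 6.
Secondary stress on 2, 4, 5: kri.ˌbif.fe.ˌno:.ˌsef.ˈno:n.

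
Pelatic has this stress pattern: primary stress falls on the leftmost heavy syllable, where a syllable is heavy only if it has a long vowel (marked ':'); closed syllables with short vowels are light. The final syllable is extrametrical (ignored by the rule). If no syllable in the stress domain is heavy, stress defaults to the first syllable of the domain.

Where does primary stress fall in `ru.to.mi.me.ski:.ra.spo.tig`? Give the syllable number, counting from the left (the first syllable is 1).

The final syllable (8, tig) is extrametrical; the stress domain is syllables 1–7.
Weights: 1 ru L, 2 to L, 3 mi L, 4 me L, 5 ski: H, 6 ra L, 7 spo L.
Heavy syllables in the domain: 5. The leftmost is syllable 5 (ski:).
Primary stress: syllable 5 → ru.to.mi.me.ˈski:.ra.spo.tig.

5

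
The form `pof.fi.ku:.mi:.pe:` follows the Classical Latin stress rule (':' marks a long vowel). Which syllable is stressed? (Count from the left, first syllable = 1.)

4

Classical Latin: stress the penult if heavy (long vowel or closed), else the antepenult.
Weights: 3 ku: H, 4 mi: H, 5 pe: H.
The penult (syllable 4, mi:) is heavy, so it takes stress.
Stress on syllable 4: pof.fi.ku:.ˈmi:.pe:.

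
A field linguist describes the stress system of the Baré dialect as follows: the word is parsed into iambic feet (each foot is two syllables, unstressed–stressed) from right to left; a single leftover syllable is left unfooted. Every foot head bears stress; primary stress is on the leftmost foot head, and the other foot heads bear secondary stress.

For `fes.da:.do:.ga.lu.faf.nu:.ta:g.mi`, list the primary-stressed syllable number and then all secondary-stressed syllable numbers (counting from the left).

Parse right to left into iambic (σˈσ) feet: fes (da:.ˈdo:) (ga.ˈlu) (faf.ˈnu:) (ta:g.ˈmi). Syllable 1 is left unfooted.
Foot heads (stressed positions): 3, 5, 7, 9.
End Rule Leftmost: primary stress on the leftmost head = syllable 3.
Secondary stress on 5, 7, 9: fes.da:.ˈdo:.ga.ˌlu.faf.ˌnu:.ta:g.ˌmi.

primary 3, secondary 5, 7, 9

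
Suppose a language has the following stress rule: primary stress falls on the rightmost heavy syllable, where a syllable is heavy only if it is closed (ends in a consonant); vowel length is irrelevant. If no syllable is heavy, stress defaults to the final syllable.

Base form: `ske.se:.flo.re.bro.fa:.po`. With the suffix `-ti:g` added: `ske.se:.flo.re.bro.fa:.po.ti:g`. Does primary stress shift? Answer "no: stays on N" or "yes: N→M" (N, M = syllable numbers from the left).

Base `ske.se:.flo.re.bro.fa:.po` (7 syllables):
  Weights: 1 ske L, 2 se: L, 3 flo L, 4 re L, 5 bro L, 6 fa: L, 7 po L.
  No heavy syllable in the domain; default to the final syllable = syllable 7.
  → primary stress on syllable 7.
Suffixed `ske.se:.flo.re.bro.fa:.po.ti:g` (8 syllables):
  Weights: 1 ske L, 2 se: L, 3 flo L, 4 re L, 5 bro L, 6 fa: L, 7 po L, 8 ti:g H.
  Heavy syllables in the domain: 8. The rightmost is syllable 8 (ti:g).
  → primary stress on syllable 8.

yes: 7→8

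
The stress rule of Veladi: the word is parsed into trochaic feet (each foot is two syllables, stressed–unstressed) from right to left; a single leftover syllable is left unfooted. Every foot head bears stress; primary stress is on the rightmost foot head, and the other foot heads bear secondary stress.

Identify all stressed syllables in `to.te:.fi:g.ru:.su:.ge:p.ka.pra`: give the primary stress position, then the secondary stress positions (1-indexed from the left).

primary 7, secondary 1, 3, 5

Parse right to left into trochaic (ˈσσ) feet: (ˈto.te:) (ˈfi:g.ru:) (ˈsu:.ge:p) (ˈka.pra).
Foot heads (stressed positions): 1, 3, 5, 7.
End Rule Rightmost: primary stress on the rightmost head = syllable 7.
Secondary stress on 1, 3, 5: ˌto.te:.ˌfi:g.ru:.ˌsu:.ge:p.ˈka.pra.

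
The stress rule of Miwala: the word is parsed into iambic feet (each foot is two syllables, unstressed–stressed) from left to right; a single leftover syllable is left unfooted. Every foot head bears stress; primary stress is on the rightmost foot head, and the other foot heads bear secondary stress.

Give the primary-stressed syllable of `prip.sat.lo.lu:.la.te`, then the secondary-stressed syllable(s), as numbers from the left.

Parse left to right into iambic (σˈσ) feet: (prip.ˈsat) (lo.ˈlu:) (la.ˈte).
Foot heads (stressed positions): 2, 4, 6.
End Rule Rightmost: primary stress on the rightmost head = syllable 6.
Secondary stress on 2, 4: prip.ˌsat.lo.ˌlu:.la.ˈte.

primary 6, secondary 2, 4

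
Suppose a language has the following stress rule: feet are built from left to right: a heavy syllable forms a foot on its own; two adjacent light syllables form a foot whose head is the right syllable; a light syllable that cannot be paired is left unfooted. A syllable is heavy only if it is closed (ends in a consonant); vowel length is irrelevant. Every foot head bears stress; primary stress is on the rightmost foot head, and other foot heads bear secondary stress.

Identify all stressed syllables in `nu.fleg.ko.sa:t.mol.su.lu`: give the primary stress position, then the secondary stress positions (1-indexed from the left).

Weights: 1 nu L, 2 fleg H, 3 ko L, 4 sa:t H, 5 mol H, 6 su L, 7 lu L.
Parse left to right (heavy = foot alone; LL = one foot; stranded L unfooted): nu (ˈfleg) ko (ˈsa:t) (ˈmol) (su.ˈlu).
Foot heads: 2, 4, 5, 7.
Primary stress on the rightmost head = syllable 7.
Secondary stress on 2, 4, 5: nu.ˌfleg.ko.ˌsa:t.ˌmol.su.ˈlu.

primary 7, secondary 2, 4, 5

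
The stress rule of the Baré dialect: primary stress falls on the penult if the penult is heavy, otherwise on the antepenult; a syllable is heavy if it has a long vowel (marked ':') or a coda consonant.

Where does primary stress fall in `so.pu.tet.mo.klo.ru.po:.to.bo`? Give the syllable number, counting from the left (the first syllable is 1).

Weights: 7 po: H, 8 to L, 9 bo L.
The penult (syllable 8, to) is light, so stress falls on the antepenult (syllable 7, po:).
Primary stress: syllable 7 → so.pu.tet.mo.klo.ru.ˈpo:.to.bo.

7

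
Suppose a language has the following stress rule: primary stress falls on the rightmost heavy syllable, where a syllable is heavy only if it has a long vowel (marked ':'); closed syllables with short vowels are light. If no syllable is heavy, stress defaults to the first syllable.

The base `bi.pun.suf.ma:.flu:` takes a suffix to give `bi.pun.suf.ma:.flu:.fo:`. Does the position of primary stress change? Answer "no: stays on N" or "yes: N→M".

Base `bi.pun.suf.ma:.flu:` (5 syllables):
  Weights: 1 bi L, 2 pun L, 3 suf L, 4 ma: H, 5 flu: H.
  Heavy syllables in the domain: 4, 5. The rightmost is syllable 5 (flu:).
  → primary stress on syllable 5.
Suffixed `bi.pun.suf.ma:.flu:.fo:` (6 syllables):
  Weights: 1 bi L, 2 pun L, 3 suf L, 4 ma: H, 5 flu: H, 6 fo: H.
  Heavy syllables in the domain: 4, 5, 6. The rightmost is syllable 6 (fo:).
  → primary stress on syllable 6.

yes: 5→6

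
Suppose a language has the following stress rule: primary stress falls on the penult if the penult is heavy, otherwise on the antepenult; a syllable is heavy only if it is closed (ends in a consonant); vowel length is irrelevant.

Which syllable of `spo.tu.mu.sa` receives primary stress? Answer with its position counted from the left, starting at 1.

2

Weights: 2 tu L, 3 mu L, 4 sa L.
The penult (syllable 3, mu) is light, so stress falls on the antepenult (syllable 2, tu).
Primary stress: syllable 2 → spo.ˈtu.mu.sa.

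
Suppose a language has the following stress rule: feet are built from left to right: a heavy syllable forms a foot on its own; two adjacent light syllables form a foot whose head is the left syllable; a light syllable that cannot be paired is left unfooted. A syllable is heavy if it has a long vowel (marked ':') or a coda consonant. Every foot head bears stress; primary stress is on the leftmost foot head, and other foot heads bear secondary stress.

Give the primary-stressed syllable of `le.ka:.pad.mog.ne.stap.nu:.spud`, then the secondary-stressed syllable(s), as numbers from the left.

primary 2, secondary 3, 4, 6, 7, 8

Weights: 1 le L, 2 ka: H, 3 pad H, 4 mog H, 5 ne L, 6 stap H, 7 nu: H, 8 spud H.
Parse left to right (heavy = foot alone; LL = one foot; stranded L unfooted): le (ˈka:) (ˈpad) (ˈmog) ne (ˈstap) (ˈnu:) (ˈspud).
Foot heads: 2, 3, 4, 6, 7, 8.
Primary stress on the leftmost head = syllable 2.
Secondary stress on 3, 4, 6, 7, 8: le.ˈka:.ˌpad.ˌmog.ne.ˌstap.ˌnu:.ˌspud.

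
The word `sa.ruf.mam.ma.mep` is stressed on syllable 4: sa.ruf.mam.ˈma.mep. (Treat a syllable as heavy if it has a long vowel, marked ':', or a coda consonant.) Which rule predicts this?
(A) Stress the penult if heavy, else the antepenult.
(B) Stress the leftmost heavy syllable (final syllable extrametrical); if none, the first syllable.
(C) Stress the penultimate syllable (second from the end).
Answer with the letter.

Rule A → syllable 3 (observed: 4).
Rule B → syllable 2 (observed: 4).
Rule C → syllable 4 ✓.

C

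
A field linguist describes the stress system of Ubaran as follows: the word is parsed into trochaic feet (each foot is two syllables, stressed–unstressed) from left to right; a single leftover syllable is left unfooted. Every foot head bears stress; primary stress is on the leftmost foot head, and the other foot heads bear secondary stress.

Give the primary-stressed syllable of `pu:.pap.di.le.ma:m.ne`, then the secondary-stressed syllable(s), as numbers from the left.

Parse left to right into trochaic (ˈσσ) feet: (ˈpu:.pap) (ˈdi.le) (ˈma:m.ne).
Foot heads (stressed positions): 1, 3, 5.
End Rule Leftmost: primary stress on the leftmost head = syllable 1.
Secondary stress on 3, 5: ˈpu:.pap.ˌdi.le.ˌma:m.ne.

primary 1, secondary 3, 5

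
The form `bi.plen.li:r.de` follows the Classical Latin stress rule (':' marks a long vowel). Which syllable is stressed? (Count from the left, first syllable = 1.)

Classical Latin: stress the penult if heavy (long vowel or closed), else the antepenult.
Weights: 2 plen H, 3 li:r H, 4 de L.
The penult (syllable 3, li:r) is heavy, so it takes stress.
Stress on syllable 3: bi.plen.ˈli:r.de.

3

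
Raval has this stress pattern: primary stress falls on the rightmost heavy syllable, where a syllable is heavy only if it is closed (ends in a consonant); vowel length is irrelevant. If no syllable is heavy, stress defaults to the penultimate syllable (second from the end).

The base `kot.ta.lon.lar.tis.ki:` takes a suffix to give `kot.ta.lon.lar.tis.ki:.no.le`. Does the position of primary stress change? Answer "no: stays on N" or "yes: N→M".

Base `kot.ta.lon.lar.tis.ki:` (6 syllables):
  Weights: 1 kot H, 2 ta L, 3 lon H, 4 lar H, 5 tis H, 6 ki: L.
  Heavy syllables in the domain: 1, 3, 4, 5. The rightmost is syllable 5 (tis).
  → primary stress on syllable 5.
Suffixed `kot.ta.lon.lar.tis.ki:.no.le` (8 syllables):
  Weights: 1 kot H, 2 ta L, 3 lon H, 4 lar H, 5 tis H, 6 ki: L, 7 no L, 8 le L.
  Heavy syllables in the domain: 1, 3, 4, 5. The rightmost is syllable 5 (tis).
  → primary stress on syllable 5.

no: stays on 5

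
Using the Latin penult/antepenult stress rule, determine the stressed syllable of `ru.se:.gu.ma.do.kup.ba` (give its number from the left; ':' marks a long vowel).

Classical Latin: stress the penult if heavy (long vowel or closed), else the antepenult.
Weights: 5 do L, 6 kup H, 7 ba L.
The penult (syllable 6, kup) is heavy, so it takes stress.
Stress on syllable 6: ru.se:.gu.ma.do.ˈkup.ba.

6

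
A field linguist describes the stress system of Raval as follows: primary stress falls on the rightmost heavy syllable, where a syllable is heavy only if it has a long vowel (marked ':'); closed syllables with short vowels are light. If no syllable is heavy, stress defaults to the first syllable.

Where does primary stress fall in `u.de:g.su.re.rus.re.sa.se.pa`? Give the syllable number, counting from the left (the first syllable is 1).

2

Weights: 1 u L, 2 de:g H, 3 su L, 4 re L, 5 rus L, 6 re L, 7 sa L, 8 se L, 9 pa L.
Heavy syllables in the domain: 2. The rightmost is syllable 2 (de:g).
Primary stress: syllable 2 → u.ˈde:g.su.re.rus.re.sa.se.pa.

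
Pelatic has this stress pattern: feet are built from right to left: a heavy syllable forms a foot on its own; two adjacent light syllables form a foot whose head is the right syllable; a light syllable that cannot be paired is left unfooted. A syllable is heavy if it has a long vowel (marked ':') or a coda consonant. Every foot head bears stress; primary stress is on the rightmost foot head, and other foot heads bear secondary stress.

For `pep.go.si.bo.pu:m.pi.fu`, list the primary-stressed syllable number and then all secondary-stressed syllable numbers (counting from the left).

primary 7, secondary 1, 4, 5

Weights: 1 pep H, 2 go L, 3 si L, 4 bo L, 5 pu:m H, 6 pi L, 7 fu L.
Parse right to left (heavy = foot alone; LL = one foot; stranded L unfooted): (ˈpep) go (si.ˈbo) (ˈpu:m) (pi.ˈfu).
Foot heads: 1, 4, 5, 7.
Primary stress on the rightmost head = syllable 7.
Secondary stress on 1, 4, 5: ˌpep.go.si.ˌbo.ˌpu:m.pi.ˈfu.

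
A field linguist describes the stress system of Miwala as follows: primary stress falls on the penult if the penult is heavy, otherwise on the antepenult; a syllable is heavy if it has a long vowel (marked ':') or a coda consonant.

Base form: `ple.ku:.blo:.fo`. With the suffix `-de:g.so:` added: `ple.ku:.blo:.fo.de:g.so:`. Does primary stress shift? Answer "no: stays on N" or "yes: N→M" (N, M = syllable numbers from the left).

yes: 3→5

Base `ple.ku:.blo:.fo` (4 syllables):
  Weights: 2 ku: H, 3 blo: H, 4 fo L.
  The penult (syllable 3, blo:) is heavy, so it takes stress.
  → primary stress on syllable 3.
Suffixed `ple.ku:.blo:.fo.de:g.so:` (6 syllables):
  Weights: 4 fo L, 5 de:g H, 6 so: H.
  The penult (syllable 5, de:g) is heavy, so it takes stress.
  → primary stress on syllable 5.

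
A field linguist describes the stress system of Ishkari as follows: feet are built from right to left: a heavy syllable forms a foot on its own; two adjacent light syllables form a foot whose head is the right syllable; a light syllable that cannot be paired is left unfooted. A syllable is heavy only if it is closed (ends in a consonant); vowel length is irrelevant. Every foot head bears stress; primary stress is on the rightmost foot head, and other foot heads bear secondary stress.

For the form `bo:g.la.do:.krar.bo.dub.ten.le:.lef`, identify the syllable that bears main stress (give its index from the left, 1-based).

9

Weights: 1 bo:g H, 2 la L, 3 do: L, 4 krar H, 5 bo L, 6 dub H, 7 ten H, 8 le: L, 9 lef H.
Parse right to left (heavy = foot alone; LL = one foot; stranded L unfooted): (ˈbo:g) (la.ˈdo:) (ˈkrar) bo (ˈdub) (ˈten) le: (ˈlef).
Foot heads: 1, 3, 4, 6, 7, 9.
Primary stress on the rightmost head = syllable 9.
Primary stress: syllable 9 → bo:g.la.do:.krar.bo.dub.ten.le:.ˈlef.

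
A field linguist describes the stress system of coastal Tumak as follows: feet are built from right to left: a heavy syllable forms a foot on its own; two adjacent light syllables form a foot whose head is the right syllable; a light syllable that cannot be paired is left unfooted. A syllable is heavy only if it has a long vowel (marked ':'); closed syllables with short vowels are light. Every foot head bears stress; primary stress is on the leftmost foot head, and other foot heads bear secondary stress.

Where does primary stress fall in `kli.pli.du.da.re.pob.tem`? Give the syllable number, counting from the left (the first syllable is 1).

3

Weights: 1 kli L, 2 pli L, 3 du L, 4 da L, 5 re L, 6 pob L, 7 tem L.
Parse right to left (heavy = foot alone; LL = one foot; stranded L unfooted): kli (pli.ˈdu) (da.ˈre) (pob.ˈtem).
Foot heads: 3, 5, 7.
Primary stress on the leftmost head = syllable 3.
Primary stress: syllable 3 → kli.pli.ˈdu.da.re.pob.tem.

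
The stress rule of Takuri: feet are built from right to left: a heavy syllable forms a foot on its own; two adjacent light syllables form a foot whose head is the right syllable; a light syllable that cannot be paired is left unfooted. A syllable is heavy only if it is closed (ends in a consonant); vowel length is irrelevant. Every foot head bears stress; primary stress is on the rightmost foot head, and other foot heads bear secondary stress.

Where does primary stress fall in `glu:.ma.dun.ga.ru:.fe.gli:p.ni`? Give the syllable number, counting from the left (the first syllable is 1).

Weights: 1 glu: L, 2 ma L, 3 dun H, 4 ga L, 5 ru: L, 6 fe L, 7 gli:p H, 8 ni L.
Parse right to left (heavy = foot alone; LL = one foot; stranded L unfooted): (glu:.ˈma) (ˈdun) ga (ru:.ˈfe) (ˈgli:p) ni.
Foot heads: 2, 3, 6, 7.
Primary stress on the rightmost head = syllable 7.
Primary stress: syllable 7 → glu:.ma.dun.ga.ru:.fe.ˈgli:p.ni.

7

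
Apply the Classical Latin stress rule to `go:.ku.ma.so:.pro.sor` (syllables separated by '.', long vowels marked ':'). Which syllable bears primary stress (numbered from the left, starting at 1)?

4

Classical Latin: stress the penult if heavy (long vowel or closed), else the antepenult.
Weights: 4 so: H, 5 pro L, 6 sor H.
The penult (syllable 5, pro) is light, so stress falls on the antepenult (syllable 4, so:).
Stress on syllable 4: go:.ku.ma.ˈso:.pro.sor.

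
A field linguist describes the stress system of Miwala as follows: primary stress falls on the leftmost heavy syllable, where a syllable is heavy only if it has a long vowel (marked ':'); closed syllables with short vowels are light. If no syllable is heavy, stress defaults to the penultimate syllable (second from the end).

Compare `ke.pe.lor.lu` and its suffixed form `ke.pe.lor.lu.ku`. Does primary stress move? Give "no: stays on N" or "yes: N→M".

Base `ke.pe.lor.lu` (4 syllables):
  Weights: 1 ke L, 2 pe L, 3 lor L, 4 lu L.
  No heavy syllable in the domain; default to the penultimate syllable (second from the end) = syllable 3.
  → primary stress on syllable 3.
Suffixed `ke.pe.lor.lu.ku` (5 syllables):
  Weights: 1 ke L, 2 pe L, 3 lor L, 4 lu L, 5 ku L.
  No heavy syllable in the domain; default to the penultimate syllable (second from the end) = syllable 4.
  → primary stress on syllable 4.

yes: 3→4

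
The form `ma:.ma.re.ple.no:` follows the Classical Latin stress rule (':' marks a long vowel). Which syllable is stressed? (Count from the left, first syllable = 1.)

Classical Latin: stress the penult if heavy (long vowel or closed), else the antepenult.
Weights: 3 re L, 4 ple L, 5 no: H.
The penult (syllable 4, ple) is light, so stress falls on the antepenult (syllable 3, re).
Stress on syllable 3: ma:.ma.ˈre.ple.no:.

3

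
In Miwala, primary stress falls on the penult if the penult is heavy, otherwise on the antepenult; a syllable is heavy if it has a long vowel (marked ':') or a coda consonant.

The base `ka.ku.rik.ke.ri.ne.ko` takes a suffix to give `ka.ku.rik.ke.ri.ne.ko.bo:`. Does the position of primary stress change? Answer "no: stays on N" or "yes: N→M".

Base `ka.ku.rik.ke.ri.ne.ko` (7 syllables):
  Weights: 5 ri L, 6 ne L, 7 ko L.
  The penult (syllable 6, ne) is light, so stress falls on the antepenult (syllable 5, ri).
  → primary stress on syllable 5.
Suffixed `ka.ku.rik.ke.ri.ne.ko.bo:` (8 syllables):
  Weights: 6 ne L, 7 ko L, 8 bo: H.
  The penult (syllable 7, ko) is light, so stress falls on the antepenult (syllable 6, ne).
  → primary stress on syllable 6.

yes: 5→6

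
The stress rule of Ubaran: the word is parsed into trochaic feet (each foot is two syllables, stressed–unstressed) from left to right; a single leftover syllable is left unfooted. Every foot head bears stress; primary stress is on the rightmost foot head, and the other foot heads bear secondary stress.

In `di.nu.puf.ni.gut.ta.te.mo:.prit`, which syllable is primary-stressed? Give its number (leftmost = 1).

Parse left to right into trochaic (ˈσσ) feet: (ˈdi.nu) (ˈpuf.ni) (ˈgut.ta) (ˈte.mo:) prit. Syllable 9 is left unfooted.
Foot heads (stressed positions): 1, 3, 5, 7.
End Rule Rightmost: primary stress on the rightmost head = syllable 7.
Primary stress: syllable 7 → di.nu.puf.ni.gut.ta.ˈte.mo:.prit.

7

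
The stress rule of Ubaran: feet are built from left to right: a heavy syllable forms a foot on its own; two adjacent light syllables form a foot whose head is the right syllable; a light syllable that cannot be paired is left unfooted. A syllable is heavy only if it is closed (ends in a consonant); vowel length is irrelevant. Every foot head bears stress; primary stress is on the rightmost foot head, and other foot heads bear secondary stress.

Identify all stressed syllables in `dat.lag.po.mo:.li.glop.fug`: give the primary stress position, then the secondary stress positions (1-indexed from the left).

primary 7, secondary 1, 2, 4, 6

Weights: 1 dat H, 2 lag H, 3 po L, 4 mo: L, 5 li L, 6 glop H, 7 fug H.
Parse left to right (heavy = foot alone; LL = one foot; stranded L unfooted): (ˈdat) (ˈlag) (po.ˈmo:) li (ˈglop) (ˈfug).
Foot heads: 1, 2, 4, 6, 7.
Primary stress on the rightmost head = syllable 7.
Secondary stress on 1, 2, 4, 6: ˌdat.ˌlag.po.ˌmo:.li.ˌglop.ˈfug.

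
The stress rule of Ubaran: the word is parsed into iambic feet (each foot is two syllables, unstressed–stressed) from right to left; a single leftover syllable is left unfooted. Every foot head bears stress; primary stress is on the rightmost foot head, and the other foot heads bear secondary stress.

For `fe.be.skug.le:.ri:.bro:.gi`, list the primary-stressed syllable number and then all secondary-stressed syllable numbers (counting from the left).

primary 7, secondary 3, 5

Parse right to left into iambic (σˈσ) feet: fe (be.ˈskug) (le:.ˈri:) (bro:.ˈgi). Syllable 1 is left unfooted.
Foot heads (stressed positions): 3, 5, 7.
End Rule Rightmost: primary stress on the rightmost head = syllable 7.
Secondary stress on 3, 5: fe.be.ˌskug.le:.ˌri:.bro:.ˈgi.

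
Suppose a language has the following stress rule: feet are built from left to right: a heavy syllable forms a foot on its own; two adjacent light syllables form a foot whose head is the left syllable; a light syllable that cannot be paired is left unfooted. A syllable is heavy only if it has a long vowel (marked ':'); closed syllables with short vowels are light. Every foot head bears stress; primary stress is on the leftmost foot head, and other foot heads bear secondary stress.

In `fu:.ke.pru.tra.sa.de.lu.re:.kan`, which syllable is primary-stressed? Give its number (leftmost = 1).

Weights: 1 fu: H, 2 ke L, 3 pru L, 4 tra L, 5 sa L, 6 de L, 7 lu L, 8 re: H, 9 kan L.
Parse left to right (heavy = foot alone; LL = one foot; stranded L unfooted): (ˈfu:) (ˈke.pru) (ˈtra.sa) (ˈde.lu) (ˈre:) kan.
Foot heads: 1, 2, 4, 6, 8.
Primary stress on the leftmost head = syllable 1.
Primary stress: syllable 1 → ˈfu:.ke.pru.tra.sa.de.lu.re:.kan.

1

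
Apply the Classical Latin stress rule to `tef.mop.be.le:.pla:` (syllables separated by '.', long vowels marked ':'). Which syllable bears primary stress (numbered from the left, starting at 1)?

4

Classical Latin: stress the penult if heavy (long vowel or closed), else the antepenult.
Weights: 3 be L, 4 le: H, 5 pla: H.
The penult (syllable 4, le:) is heavy, so it takes stress.
Stress on syllable 4: tef.mop.be.ˈle:.pla:.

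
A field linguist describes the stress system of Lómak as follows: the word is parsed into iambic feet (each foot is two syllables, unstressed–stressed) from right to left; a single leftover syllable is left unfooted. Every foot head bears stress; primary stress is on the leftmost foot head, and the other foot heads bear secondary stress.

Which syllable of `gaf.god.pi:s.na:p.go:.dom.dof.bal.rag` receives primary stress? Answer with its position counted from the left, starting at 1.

Parse right to left into iambic (σˈσ) feet: gaf (god.ˈpi:s) (na:p.ˈgo:) (dom.ˈdof) (bal.ˈrag). Syllable 1 is left unfooted.
Foot heads (stressed positions): 3, 5, 7, 9.
End Rule Leftmost: primary stress on the leftmost head = syllable 3.
Primary stress: syllable 3 → gaf.god.ˈpi:s.na:p.go:.dom.dof.bal.rag.

3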